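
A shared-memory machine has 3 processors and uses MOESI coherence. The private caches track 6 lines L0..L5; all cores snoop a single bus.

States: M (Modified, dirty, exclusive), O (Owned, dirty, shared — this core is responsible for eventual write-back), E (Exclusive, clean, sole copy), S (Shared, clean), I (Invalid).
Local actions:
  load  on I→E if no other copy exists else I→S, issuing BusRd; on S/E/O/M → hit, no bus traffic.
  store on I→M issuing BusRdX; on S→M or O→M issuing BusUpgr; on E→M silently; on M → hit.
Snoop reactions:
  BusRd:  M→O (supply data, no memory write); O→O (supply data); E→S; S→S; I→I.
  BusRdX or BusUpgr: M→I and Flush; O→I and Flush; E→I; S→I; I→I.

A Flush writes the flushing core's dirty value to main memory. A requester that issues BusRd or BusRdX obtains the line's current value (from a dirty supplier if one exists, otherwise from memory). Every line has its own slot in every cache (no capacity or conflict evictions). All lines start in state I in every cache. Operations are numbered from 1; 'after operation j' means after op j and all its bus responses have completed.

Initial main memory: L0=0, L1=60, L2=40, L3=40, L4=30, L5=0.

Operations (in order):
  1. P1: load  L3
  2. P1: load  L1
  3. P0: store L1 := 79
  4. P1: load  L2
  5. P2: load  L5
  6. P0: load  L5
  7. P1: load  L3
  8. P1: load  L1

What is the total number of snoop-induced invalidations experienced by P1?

step 1: P1: load  L3  ⟶  IEI  (L3)  txn=BusRd  M[L3]=40
step 2: P1: load  L1  ⟶  IEI  (L1)  txn=BusRd  M[L1]=60
step 3: P0: store L1 := 79  ⟶  MII  (L1)  txn=BusRdX  M[L1]=60
step 4: P1: load  L2  ⟶  IEI  (L2)  txn=BusRd  M[L2]=40
step 5: P2: load  L5  ⟶  IIE  (L5)  txn=BusRd  M[L5]=0
step 6: P0: load  L5  ⟶  SIS  (L5)  txn=BusRd  M[L5]=0
step 7: P1: load  L3  ⟶  IEI  (L3)  txn=∅  M[L3]=40
step 8: P1: load  L1  ⟶  OSI  (L1)  txn=BusRd  M[L1]=60

invalidations = 1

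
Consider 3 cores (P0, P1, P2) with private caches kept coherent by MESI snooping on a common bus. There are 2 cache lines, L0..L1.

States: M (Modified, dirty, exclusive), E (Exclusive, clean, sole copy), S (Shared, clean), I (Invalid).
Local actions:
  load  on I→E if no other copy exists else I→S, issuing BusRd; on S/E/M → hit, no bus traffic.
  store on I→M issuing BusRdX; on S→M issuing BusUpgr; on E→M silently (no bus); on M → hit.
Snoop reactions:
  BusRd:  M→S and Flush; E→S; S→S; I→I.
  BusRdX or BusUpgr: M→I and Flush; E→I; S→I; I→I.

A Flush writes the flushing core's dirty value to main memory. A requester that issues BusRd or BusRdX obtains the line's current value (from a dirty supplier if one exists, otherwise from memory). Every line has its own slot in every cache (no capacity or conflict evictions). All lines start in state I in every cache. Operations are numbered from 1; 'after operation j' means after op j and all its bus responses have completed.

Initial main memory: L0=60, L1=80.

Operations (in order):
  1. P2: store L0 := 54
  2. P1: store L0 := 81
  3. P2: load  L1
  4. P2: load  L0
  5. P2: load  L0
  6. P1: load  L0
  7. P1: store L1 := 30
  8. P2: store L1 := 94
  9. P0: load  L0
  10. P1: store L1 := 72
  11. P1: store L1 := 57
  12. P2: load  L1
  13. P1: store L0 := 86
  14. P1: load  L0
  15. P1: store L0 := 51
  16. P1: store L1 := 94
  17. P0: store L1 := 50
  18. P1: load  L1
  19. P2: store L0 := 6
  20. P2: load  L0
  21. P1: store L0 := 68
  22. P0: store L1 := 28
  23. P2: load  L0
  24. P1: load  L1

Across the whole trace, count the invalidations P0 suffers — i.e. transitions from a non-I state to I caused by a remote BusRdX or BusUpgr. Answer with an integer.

step 1: P2: store L0 := 54  ⟶  IIM  (L0)  txn=BusRdX  M[L0]=60
step 2: P1: store L0 := 81  ⟶  IMI  (L0)  txn=BusRdX+Flush  M[L0]=54
step 3: P2: load  L1  ⟶  IIE  (L1)  txn=BusRd  M[L1]=80
step 4: P2: load  L0  ⟶  ISS  (L0)  txn=BusRd+Flush  M[L0]=81
step 5: P2: load  L0  ⟶  ISS  (L0)  txn=∅  M[L0]=81
step 6: P1: load  L0  ⟶  ISS  (L0)  txn=∅  M[L0]=81
step 7: P1: store L1 := 30  ⟶  IMI  (L1)  txn=BusRdX  M[L1]=80
step 8: P2: store L1 := 94  ⟶  IIM  (L1)  txn=BusRdX+Flush  M[L1]=30
step 9: P0: load  L0  ⟶  SSS  (L0)  txn=BusRd  M[L0]=81
step 10: P1: store L1 := 72  ⟶  IMI  (L1)  txn=BusRdX+Flush  M[L1]=94
step 11: P1: store L1 := 57  ⟶  IMI  (L1)  txn=∅  M[L1]=94
step 12: P2: load  L1  ⟶  ISS  (L1)  txn=BusRd+Flush  M[L1]=57
step 13: P1: store L0 := 86  ⟶  IMI  (L0)  txn=BusUpgr  M[L0]=81
step 14: P1: load  L0  ⟶  IMI  (L0)  txn=∅  M[L0]=81
step 15: P1: store L0 := 51  ⟶  IMI  (L0)  txn=∅  M[L0]=81
step 16: P1: store L1 := 94  ⟶  IMI  (L1)  txn=BusUpgr  M[L1]=57
step 17: P0: store L1 := 50  ⟶  MII  (L1)  txn=BusRdX+Flush  M[L1]=94
step 18: P1: load  L1  ⟶  SSI  (L1)  txn=BusRd+Flush  M[L1]=50
step 19: P2: store L0 := 6  ⟶  IIM  (L0)  txn=BusRdX+Flush  M[L0]=51
step 20: P2: load  L0  ⟶  IIM  (L0)  txn=∅  M[L0]=51
step 21: P1: store L0 := 68  ⟶  IMI  (L0)  txn=BusRdX+Flush  M[L0]=6
step 22: P0: store L1 := 28  ⟶  MII  (L1)  txn=BusUpgr  M[L1]=50
step 23: P2: load  L0  ⟶  ISS  (L0)  txn=BusRd+Flush  M[L0]=68
step 24: P1: load  L1  ⟶  SSI  (L1)  txn=BusRd+Flush  M[L1]=28

invalidations = 1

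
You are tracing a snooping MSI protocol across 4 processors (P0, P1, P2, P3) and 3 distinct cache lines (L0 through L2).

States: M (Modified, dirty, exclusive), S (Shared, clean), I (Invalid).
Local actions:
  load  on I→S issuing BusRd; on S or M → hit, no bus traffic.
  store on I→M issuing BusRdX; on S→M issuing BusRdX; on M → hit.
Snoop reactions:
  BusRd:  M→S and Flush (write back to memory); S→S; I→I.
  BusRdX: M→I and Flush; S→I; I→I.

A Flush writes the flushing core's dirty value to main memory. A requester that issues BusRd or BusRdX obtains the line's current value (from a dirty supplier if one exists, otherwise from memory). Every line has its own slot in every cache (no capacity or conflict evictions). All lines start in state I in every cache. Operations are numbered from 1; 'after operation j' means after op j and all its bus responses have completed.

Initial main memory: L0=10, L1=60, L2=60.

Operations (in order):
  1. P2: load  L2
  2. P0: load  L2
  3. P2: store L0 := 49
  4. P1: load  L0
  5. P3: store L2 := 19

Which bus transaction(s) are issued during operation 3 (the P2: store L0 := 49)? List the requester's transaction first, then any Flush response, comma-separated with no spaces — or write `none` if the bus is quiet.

  op1 P2: load  L2 → I/I/S/I on L2; bus BusRd; mem=60
  op2 P0: load  L2 → S/I/S/I on L2; bus BusRd; mem=60
  op3 P2: store L0 := 49 → I/I/M/I on L0; bus BusRdX; mem=10
  op4 P1: load  L0 → I/S/S/I on L0; bus BusRd Flush; mem=49
  op5 P3: store L2 := 19 → I/I/I/M on L2; bus BusRdX; mem=60

bus = BusRdX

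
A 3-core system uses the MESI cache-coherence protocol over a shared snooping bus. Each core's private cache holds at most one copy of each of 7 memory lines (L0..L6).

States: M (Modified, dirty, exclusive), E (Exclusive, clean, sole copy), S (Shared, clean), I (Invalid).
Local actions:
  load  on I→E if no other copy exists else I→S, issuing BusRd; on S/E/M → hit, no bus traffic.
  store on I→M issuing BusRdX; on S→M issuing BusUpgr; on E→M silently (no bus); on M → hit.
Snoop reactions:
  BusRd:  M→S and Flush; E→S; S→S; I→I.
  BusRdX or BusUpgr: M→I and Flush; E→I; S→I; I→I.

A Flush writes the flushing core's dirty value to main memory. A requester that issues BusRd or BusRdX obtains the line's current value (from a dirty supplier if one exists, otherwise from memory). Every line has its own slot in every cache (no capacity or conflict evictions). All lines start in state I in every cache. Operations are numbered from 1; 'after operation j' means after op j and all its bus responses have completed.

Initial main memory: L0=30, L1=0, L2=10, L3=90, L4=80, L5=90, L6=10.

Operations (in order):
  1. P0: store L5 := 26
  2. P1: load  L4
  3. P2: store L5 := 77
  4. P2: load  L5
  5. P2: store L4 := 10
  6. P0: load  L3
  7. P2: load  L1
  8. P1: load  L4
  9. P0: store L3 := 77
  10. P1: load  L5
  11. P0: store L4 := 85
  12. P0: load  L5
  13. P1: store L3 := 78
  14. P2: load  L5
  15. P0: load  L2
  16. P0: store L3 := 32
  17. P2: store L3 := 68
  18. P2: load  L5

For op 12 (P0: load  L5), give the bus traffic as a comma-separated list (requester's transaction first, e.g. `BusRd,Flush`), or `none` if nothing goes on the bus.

bus = BusRd

step 1: P0: store L5 := 26  ⟶  MII  (L5)  txn=BusRdX  M[L5]=90
step 2: P1: load  L4  ⟶  IEI  (L4)  txn=BusRd  M[L4]=80
step 3: P2: store L5 := 77  ⟶  IIM  (L5)  txn=BusRdX+Flush  M[L5]=26
step 4: P2: load  L5  ⟶  IIM  (L5)  txn=∅  M[L5]=26
step 5: P2: store L4 := 10  ⟶  IIM  (L4)  txn=BusRdX  M[L4]=80
step 6: P0: load  L3  ⟶  EII  (L3)  txn=BusRd  M[L3]=90
step 7: P2: load  L1  ⟶  IIE  (L1)  txn=BusRd  M[L1]=0
step 8: P1: load  L4  ⟶  ISS  (L4)  txn=BusRd+Flush  M[L4]=10
step 9: P0: store L3 := 77  ⟶  MII  (L3)  txn=∅  M[L3]=90
step 10: P1: load  L5  ⟶  ISS  (L5)  txn=BusRd+Flush  M[L5]=77
step 11: P0: store L4 := 85  ⟶  MII  (L4)  txn=BusRdX  M[L4]=10
step 12: P0: load  L5  ⟶  SSS  (L5)  txn=BusRd  M[L5]=77
step 13: P1: store L3 := 78  ⟶  IMI  (L3)  txn=BusRdX+Flush  M[L3]=77
step 14: P2: load  L5  ⟶  SSS  (L5)  txn=∅  M[L5]=77
step 15: P0: load  L2  ⟶  EII  (L2)  txn=BusRd  M[L2]=10
step 16: P0: store L3 := 32  ⟶  MII  (L3)  txn=BusRdX+Flush  M[L3]=78
step 17: P2: store L3 := 68  ⟶  IIM  (L3)  txn=BusRdX+Flush  M[L3]=32
step 18: P2: load  L5  ⟶  SSS  (L5)  txn=∅  M[L5]=77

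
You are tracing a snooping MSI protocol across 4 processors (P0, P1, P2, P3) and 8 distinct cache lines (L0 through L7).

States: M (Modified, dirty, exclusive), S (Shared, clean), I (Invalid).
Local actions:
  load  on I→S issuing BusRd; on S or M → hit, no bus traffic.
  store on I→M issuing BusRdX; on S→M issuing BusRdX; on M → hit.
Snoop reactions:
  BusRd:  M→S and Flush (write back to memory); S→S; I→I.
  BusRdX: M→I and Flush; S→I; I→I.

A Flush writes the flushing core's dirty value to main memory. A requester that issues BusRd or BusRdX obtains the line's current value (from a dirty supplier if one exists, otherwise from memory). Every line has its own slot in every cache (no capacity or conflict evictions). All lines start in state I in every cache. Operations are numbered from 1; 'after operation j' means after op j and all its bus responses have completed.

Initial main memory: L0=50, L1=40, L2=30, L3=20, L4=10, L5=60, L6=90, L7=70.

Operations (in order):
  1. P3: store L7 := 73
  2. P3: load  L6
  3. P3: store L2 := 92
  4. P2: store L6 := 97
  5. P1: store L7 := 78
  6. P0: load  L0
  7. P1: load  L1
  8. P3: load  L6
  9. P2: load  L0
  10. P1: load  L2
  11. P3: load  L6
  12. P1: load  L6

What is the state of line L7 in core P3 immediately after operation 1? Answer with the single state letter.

state = M

1. P3: store L7 := 73  bus=[BusRdX]  L7: P0=I P1=I P2=I P3=M  mem[L7]=70
2. P3: load  L6  bus=[BusRd]  L6: P0=I P1=I P2=I P3=S  mem[L6]=90
3. P3: store L2 := 92  bus=[BusRdX]  L2: P0=I P1=I P2=I P3=M  mem[L2]=30
4. P2: store L6 := 97  bus=[BusRdX]  L6: P0=I P1=I P2=M P3=I  mem[L6]=90
5. P1: store L7 := 78  bus=[BusRdX,Flush]  L7: P0=I P1=M P2=I P3=I  mem[L7]=73
6. P0: load  L0  bus=[BusRd]  L0: P0=S P1=I P2=I P3=I  mem[L0]=50
7. P1: load  L1  bus=[BusRd]  L1: P0=I P1=S P2=I P3=I  mem[L1]=40
8. P3: load  L6  bus=[BusRd,Flush]  L6: P0=I P1=I P2=S P3=S  mem[L6]=97
9. P2: load  L0  bus=[BusRd]  L0: P0=S P1=I P2=S P3=I  mem[L0]=50
10. P1: load  L2  bus=[BusRd,Flush]  L2: P0=I P1=S P2=I P3=S  mem[L2]=92
11. P3: load  L6  bus=[-]  L6: P0=I P1=I P2=S P3=S  mem[L6]=97
12. P1: load  L6  bus=[BusRd]  L6: P0=I P1=S P2=S P3=S  mem[L6]=97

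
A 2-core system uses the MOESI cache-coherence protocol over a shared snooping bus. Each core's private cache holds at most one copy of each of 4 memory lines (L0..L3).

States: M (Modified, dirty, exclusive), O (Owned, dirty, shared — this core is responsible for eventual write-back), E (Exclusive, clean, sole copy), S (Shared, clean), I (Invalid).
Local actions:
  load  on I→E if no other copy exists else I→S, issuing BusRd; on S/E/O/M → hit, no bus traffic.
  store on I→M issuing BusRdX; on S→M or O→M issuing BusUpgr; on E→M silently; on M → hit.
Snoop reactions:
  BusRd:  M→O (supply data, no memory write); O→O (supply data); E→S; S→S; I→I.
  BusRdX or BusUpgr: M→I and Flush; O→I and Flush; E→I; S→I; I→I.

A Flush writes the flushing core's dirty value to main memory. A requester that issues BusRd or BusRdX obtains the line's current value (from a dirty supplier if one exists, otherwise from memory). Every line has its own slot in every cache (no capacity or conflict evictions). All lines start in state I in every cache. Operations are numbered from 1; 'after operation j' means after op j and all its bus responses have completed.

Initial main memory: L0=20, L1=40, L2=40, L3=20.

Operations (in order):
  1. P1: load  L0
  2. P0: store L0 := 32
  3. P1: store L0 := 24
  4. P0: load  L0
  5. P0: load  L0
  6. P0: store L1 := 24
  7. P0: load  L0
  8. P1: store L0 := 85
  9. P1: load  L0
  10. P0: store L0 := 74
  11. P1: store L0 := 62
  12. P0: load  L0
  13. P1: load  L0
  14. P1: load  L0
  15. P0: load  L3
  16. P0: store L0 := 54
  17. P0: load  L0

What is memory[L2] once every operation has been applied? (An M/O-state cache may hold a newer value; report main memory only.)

memory[L2] = 40

[1] P1: load  L0 | P0:I, P1:E(20) | bus: BusRd
[2] P0: store L0 := 32 | P0:M(32), P1:I | bus: BusRdX
[3] P1: store L0 := 24 | P0:I, P1:M(24) | bus: BusRdX,Flush
[4] P0: load  L0 | P0:S(24), P1:O(24) | bus: BusRd
[5] P0: load  L0 | P0:S(24), P1:O(24) | bus: none
[6] P0: store L1 := 24 | P0:M(24), P1:I | bus: BusRdX
[7] P0: load  L0 | P0:S(24), P1:O(24) | bus: none
[8] P1: store L0 := 85 | P0:I, P1:M(85) | bus: BusUpgr
[9] P1: load  L0 | P0:I, P1:M(85) | bus: none
[10] P0: store L0 := 74 | P0:M(74), P1:I | bus: BusRdX,Flush
[11] P1: store L0 := 62 | P0:I, P1:M(62) | bus: BusRdX,Flush
[12] P0: load  L0 | P0:S(62), P1:O(62) | bus: BusRd
[13] P1: load  L0 | P0:S(62), P1:O(62) | bus: none
[14] P1: load  L0 | P0:S(62), P1:O(62) | bus: none
[15] P0: load  L3 | P0:E(20), P1:I | bus: BusRd
[16] P0: store L0 := 54 | P0:M(54), P1:I | bus: BusUpgr,Flush
[17] P0: load  L0 | P0:M(54), P1:I | bus: none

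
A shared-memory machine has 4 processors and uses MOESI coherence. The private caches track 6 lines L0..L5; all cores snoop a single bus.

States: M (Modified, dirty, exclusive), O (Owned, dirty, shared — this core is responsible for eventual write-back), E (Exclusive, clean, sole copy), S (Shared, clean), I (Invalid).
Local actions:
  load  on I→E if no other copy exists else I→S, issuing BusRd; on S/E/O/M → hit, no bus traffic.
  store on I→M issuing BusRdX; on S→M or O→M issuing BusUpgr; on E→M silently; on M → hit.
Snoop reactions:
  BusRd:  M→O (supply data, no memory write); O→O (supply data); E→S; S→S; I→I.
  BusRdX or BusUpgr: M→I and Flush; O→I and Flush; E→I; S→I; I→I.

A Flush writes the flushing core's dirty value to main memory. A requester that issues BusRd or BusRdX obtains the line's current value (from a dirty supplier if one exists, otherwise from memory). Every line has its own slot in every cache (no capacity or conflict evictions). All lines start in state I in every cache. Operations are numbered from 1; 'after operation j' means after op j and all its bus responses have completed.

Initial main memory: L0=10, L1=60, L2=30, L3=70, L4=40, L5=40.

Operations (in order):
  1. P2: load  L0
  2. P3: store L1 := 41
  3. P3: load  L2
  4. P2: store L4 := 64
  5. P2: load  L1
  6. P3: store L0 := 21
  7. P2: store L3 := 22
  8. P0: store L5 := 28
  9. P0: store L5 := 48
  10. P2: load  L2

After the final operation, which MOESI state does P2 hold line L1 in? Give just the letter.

state = S

  op1 P2: load  L0 → I/I/E/I on L0; bus BusRd; mem=10
  op2 P3: store L1 := 41 → I/I/I/M on L1; bus BusRdX; mem=60
  op3 P3: load  L2 → I/I/I/E on L2; bus BusRd; mem=30
  op4 P2: store L4 := 64 → I/I/M/I on L4; bus BusRdX; mem=40
  op5 P2: load  L1 → I/I/S/O on L1; bus BusRd; mem=60
  op6 P3: store L0 := 21 → I/I/I/M on L0; bus BusRdX; mem=10
  op7 P2: store L3 := 22 → I/I/M/I on L3; bus BusRdX; mem=70
  op8 P0: store L5 := 28 → M/I/I/I on L5; bus BusRdX; mem=40
  op9 P0: store L5 := 48 → M/I/I/I on L5; bus (none); mem=40
  op10 P2: load  L2 → I/I/S/S on L2; bus BusRd; mem=30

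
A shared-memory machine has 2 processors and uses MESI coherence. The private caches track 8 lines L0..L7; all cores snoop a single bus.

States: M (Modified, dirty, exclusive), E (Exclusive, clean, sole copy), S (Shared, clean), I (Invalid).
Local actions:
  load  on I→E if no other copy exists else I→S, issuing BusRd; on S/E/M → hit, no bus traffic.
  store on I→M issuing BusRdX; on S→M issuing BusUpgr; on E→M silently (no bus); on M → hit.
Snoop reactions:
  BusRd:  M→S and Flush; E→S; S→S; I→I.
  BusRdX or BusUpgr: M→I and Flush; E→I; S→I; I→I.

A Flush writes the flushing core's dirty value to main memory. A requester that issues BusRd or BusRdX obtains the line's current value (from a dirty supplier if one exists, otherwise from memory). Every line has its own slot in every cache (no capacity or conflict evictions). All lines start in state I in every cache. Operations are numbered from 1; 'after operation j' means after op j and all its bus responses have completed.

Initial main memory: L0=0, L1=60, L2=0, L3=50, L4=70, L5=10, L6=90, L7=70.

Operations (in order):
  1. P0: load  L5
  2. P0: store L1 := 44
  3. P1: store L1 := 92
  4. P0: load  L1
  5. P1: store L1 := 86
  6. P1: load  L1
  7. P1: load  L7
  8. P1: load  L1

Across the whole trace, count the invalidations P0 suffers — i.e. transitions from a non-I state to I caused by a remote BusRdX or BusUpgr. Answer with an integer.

invalidations = 2

[1] P0: load  L5 | P0:E(10), P1:I | bus: BusRd
[2] P0: store L1 := 44 | P0:M(44), P1:I | bus: BusRdX
[3] P1: store L1 := 92 | P0:I, P1:M(92) | bus: BusRdX,Flush
[4] P0: load  L1 | P0:S(92), P1:S(92) | bus: BusRd,Flush
[5] P1: store L1 := 86 | P0:I, P1:M(86) | bus: BusUpgr
[6] P1: load  L1 | P0:I, P1:M(86) | bus: none
[7] P1: load  L7 | P0:I, P1:E(70) | bus: BusRd
[8] P1: load  L1 | P0:I, P1:M(86) | bus: none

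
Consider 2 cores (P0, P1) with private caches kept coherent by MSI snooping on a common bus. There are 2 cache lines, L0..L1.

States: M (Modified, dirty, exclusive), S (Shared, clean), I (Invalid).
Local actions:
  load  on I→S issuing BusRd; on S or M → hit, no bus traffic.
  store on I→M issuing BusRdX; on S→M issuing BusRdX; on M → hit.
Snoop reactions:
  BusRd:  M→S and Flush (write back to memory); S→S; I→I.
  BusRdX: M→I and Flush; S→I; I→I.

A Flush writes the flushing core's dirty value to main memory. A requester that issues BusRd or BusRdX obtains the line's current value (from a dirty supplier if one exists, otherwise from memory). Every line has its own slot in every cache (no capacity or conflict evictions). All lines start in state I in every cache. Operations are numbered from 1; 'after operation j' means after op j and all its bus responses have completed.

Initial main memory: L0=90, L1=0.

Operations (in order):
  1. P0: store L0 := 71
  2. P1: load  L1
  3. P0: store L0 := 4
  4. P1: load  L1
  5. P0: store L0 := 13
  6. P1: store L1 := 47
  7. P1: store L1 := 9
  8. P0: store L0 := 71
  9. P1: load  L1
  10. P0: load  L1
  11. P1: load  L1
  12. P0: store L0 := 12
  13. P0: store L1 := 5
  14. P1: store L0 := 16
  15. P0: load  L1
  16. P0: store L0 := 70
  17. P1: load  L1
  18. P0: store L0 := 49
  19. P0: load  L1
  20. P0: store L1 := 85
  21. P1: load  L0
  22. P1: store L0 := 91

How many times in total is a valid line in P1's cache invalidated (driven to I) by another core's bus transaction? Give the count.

1. P0: store L0 := 71  bus=[BusRdX]  L0: P0=M P1=I  mem[L0]=90
2. P1: load  L1  bus=[BusRd]  L1: P0=I P1=S  mem[L1]=0
3. P0: store L0 := 4  bus=[-]  L0: P0=M P1=I  mem[L0]=90
4. P1: load  L1  bus=[-]  L1: P0=I P1=S  mem[L1]=0
5. P0: store L0 := 13  bus=[-]  L0: P0=M P1=I  mem[L0]=90
6. P1: store L1 := 47  bus=[BusRdX]  L1: P0=I P1=M  mem[L1]=0
7. P1: store L1 := 9  bus=[-]  L1: P0=I P1=M  mem[L1]=0
8. P0: store L0 := 71  bus=[-]  L0: P0=M P1=I  mem[L0]=90
9. P1: load  L1  bus=[-]  L1: P0=I P1=M  mem[L1]=0
10. P0: load  L1  bus=[BusRd,Flush]  L1: P0=S P1=S  mem[L1]=9
11. P1: load  L1  bus=[-]  L1: P0=S P1=S  mem[L1]=9
12. P0: store L0 := 12  bus=[-]  L0: P0=M P1=I  mem[L0]=90
13. P0: store L1 := 5  bus=[BusRdX]  L1: P0=M P1=I  mem[L1]=9
14. P1: store L0 := 16  bus=[BusRdX,Flush]  L0: P0=I P1=M  mem[L0]=12
15. P0: load  L1  bus=[-]  L1: P0=M P1=I  mem[L1]=9
16. P0: store L0 := 70  bus=[BusRdX,Flush]  L0: P0=M P1=I  mem[L0]=16
17. P1: load  L1  bus=[BusRd,Flush]  L1: P0=S P1=S  mem[L1]=5
18. P0: store L0 := 49  bus=[-]  L0: P0=M P1=I  mem[L0]=16
19. P0: load  L1  bus=[-]  L1: P0=S P1=S  mem[L1]=5
20. P0: store L1 := 85  bus=[BusRdX]  L1: P0=M P1=I  mem[L1]=5
21. P1: load  L0  bus=[BusRd,Flush]  L0: P0=S P1=S  mem[L0]=49
22. P1: store L0 := 91  bus=[BusRdX]  L0: P0=I P1=M  mem[L0]=49

invalidations = 3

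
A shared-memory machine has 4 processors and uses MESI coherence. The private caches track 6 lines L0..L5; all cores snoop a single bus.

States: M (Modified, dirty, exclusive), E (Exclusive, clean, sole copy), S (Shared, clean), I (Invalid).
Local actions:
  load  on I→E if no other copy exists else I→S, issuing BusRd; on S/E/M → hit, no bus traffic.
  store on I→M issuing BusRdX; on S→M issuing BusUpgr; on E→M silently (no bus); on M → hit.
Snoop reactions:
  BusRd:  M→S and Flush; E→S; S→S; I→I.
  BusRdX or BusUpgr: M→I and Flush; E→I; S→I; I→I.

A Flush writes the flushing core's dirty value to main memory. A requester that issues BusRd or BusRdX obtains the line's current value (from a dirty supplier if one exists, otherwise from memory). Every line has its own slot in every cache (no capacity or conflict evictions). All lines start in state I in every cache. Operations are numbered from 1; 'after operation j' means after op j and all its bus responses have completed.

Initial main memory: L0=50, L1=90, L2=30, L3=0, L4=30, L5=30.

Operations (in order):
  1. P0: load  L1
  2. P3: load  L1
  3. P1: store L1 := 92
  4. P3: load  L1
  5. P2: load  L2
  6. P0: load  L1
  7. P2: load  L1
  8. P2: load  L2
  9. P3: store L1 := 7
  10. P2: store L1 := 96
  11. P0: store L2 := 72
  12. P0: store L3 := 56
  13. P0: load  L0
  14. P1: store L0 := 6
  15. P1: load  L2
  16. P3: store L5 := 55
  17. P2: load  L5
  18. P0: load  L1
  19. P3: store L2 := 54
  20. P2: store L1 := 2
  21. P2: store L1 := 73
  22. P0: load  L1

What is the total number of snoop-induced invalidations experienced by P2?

step 1: P0: load  L1  ⟶  EIII  (L1)  txn=BusRd  M[L1]=90
step 2: P3: load  L1  ⟶  SIIS  (L1)  txn=BusRd  M[L1]=90
step 3: P1: store L1 := 92  ⟶  IMII  (L1)  txn=BusRdX  M[L1]=90
step 4: P3: load  L1  ⟶  ISIS  (L1)  txn=BusRd+Flush  M[L1]=92
step 5: P2: load  L2  ⟶  IIEI  (L2)  txn=BusRd  M[L2]=30
step 6: P0: load  L1  ⟶  SSIS  (L1)  txn=BusRd  M[L1]=92
step 7: P2: load  L1  ⟶  SSSS  (L1)  txn=BusRd  M[L1]=92
step 8: P2: load  L2  ⟶  IIEI  (L2)  txn=∅  M[L2]=30
step 9: P3: store L1 := 7  ⟶  IIIM  (L1)  txn=BusUpgr  M[L1]=92
step 10: P2: store L1 := 96  ⟶  IIMI  (L1)  txn=BusRdX+Flush  M[L1]=7
step 11: P0: store L2 := 72  ⟶  MIII  (L2)  txn=BusRdX  M[L2]=30
step 12: P0: store L3 := 56  ⟶  MIII  (L3)  txn=BusRdX  M[L3]=0
step 13: P0: load  L0  ⟶  EIII  (L0)  txn=BusRd  M[L0]=50
step 14: P1: store L0 := 6  ⟶  IMII  (L0)  txn=BusRdX  M[L0]=50
step 15: P1: load  L2  ⟶  SSII  (L2)  txn=BusRd+Flush  M[L2]=72
step 16: P3: store L5 := 55  ⟶  IIIM  (L5)  txn=BusRdX  M[L5]=30
step 17: P2: load  L5  ⟶  IISS  (L5)  txn=BusRd+Flush  M[L5]=55
step 18: P0: load  L1  ⟶  SISI  (L1)  txn=BusRd+Flush  M[L1]=96
step 19: P3: store L2 := 54  ⟶  IIIM  (L2)  txn=BusRdX  M[L2]=72
step 20: P2: store L1 := 2  ⟶  IIMI  (L1)  txn=BusUpgr  M[L1]=96
step 21: P2: store L1 := 73  ⟶  IIMI  (L1)  txn=∅  M[L1]=96
step 22: P0: load  L1  ⟶  SISI  (L1)  txn=BusRd+Flush  M[L1]=73

invalidations = 2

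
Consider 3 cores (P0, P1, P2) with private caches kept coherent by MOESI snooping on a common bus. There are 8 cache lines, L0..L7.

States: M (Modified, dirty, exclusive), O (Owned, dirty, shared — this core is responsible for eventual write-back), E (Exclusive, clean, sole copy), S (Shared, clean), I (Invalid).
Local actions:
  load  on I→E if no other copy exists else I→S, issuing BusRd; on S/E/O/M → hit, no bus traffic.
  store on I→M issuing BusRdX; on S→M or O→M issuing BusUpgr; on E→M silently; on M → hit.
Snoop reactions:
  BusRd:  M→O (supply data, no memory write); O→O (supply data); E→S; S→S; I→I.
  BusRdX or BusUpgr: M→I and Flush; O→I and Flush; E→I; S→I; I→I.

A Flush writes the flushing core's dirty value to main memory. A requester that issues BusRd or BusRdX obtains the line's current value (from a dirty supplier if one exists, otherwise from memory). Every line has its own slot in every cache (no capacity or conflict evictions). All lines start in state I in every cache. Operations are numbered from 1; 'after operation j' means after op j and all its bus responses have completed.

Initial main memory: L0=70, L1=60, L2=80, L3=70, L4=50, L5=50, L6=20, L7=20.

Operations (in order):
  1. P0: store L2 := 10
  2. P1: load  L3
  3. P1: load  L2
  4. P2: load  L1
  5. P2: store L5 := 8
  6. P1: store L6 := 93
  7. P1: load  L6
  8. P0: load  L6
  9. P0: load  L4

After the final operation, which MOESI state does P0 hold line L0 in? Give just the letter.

1. P0: store L2 := 10  bus=[BusRdX]  L2: P0=M P1=I P2=I  mem[L2]=80
2. P1: load  L3  bus=[BusRd]  L3: P0=I P1=E P2=I  mem[L3]=70
3. P1: load  L2  bus=[BusRd]  L2: P0=O P1=S P2=I  mem[L2]=80
4. P2: load  L1  bus=[BusRd]  L1: P0=I P1=I P2=E  mem[L1]=60
5. P2: store L5 := 8  bus=[BusRdX]  L5: P0=I P1=I P2=M  mem[L5]=50
6. P1: store L6 := 93  bus=[BusRdX]  L6: P0=I P1=M P2=I  mem[L6]=20
7. P1: load  L6  bus=[-]  L6: P0=I P1=M P2=I  mem[L6]=20
8. P0: load  L6  bus=[BusRd]  L6: P0=S P1=O P2=I  mem[L6]=20
9. P0: load  L4  bus=[BusRd]  L4: P0=E P1=I P2=I  mem[L4]=50

state = I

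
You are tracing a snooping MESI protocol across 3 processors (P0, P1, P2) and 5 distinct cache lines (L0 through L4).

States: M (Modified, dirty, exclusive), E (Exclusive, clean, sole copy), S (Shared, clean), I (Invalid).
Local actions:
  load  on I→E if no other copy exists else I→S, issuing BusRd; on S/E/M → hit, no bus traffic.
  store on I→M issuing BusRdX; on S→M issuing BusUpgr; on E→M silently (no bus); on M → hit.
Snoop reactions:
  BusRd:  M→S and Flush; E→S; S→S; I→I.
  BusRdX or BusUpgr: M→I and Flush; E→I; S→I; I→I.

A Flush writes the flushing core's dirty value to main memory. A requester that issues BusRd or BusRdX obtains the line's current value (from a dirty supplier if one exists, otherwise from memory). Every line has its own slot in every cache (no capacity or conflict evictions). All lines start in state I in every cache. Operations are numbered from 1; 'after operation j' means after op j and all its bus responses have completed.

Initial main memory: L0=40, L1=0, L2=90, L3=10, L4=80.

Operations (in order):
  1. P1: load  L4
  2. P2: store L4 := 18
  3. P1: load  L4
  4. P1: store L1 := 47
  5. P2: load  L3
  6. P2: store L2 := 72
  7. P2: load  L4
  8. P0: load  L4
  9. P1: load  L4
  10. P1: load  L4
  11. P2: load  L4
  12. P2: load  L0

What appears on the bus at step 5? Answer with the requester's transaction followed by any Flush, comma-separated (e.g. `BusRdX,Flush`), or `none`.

bus = BusRd

  op1 P1: load  L4 → I/E/I on L4; bus BusRd; mem=80
  op2 P2: store L4 := 18 → I/I/M on L4; bus BusRdX; mem=80
  op3 P1: load  L4 → I/S/S on L4; bus BusRd Flush; mem=18
  op4 P1: store L1 := 47 → I/M/I on L1; bus BusRdX; mem=0
  op5 P2: load  L3 → I/I/E on L3; bus BusRd; mem=10
  op6 P2: store L2 := 72 → I/I/M on L2; bus BusRdX; mem=90
  op7 P2: load  L4 → I/S/S on L4; bus (none); mem=18
  op8 P0: load  L4 → S/S/S on L4; bus BusRd; mem=18
  op9 P1: load  L4 → S/S/S on L4; bus (none); mem=18
  op10 P1: load  L4 → S/S/S on L4; bus (none); mem=18
  op11 P2: load  L4 → S/S/S on L4; bus (none); mem=18
  op12 P2: load  L0 → I/I/E on L0; bus BusRd; mem=40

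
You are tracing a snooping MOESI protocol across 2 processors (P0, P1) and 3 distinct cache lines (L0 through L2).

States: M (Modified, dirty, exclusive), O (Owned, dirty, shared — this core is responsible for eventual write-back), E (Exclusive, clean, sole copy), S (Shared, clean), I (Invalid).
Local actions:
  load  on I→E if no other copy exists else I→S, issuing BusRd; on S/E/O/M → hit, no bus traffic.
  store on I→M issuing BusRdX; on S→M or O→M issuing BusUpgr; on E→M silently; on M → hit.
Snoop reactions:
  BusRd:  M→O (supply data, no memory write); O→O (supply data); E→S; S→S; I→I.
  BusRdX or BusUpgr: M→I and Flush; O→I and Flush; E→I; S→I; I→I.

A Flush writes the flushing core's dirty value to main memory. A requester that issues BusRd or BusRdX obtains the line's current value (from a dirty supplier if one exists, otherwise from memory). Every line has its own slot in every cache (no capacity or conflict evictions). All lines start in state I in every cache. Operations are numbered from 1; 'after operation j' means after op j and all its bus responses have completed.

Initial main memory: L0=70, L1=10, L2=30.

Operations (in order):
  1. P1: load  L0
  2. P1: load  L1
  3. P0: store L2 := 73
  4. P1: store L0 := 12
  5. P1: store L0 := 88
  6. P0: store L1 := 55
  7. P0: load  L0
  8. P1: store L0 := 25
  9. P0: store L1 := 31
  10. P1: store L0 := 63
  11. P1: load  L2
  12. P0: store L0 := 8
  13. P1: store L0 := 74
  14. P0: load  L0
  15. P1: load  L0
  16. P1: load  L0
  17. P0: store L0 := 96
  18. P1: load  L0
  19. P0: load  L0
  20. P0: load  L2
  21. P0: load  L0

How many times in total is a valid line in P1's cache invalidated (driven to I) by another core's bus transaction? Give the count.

invalidations = 3

1. P1: load  L0  bus=[BusRd]  L0: P0=I P1=E  mem[L0]=70
2. P1: load  L1  bus=[BusRd]  L1: P0=I P1=E  mem[L1]=10
3. P0: store L2 := 73  bus=[BusRdX]  L2: P0=M P1=I  mem[L2]=30
4. P1: store L0 := 12  bus=[-]  L0: P0=I P1=M  mem[L0]=70
5. P1: store L0 := 88  bus=[-]  L0: P0=I P1=M  mem[L0]=70
6. P0: store L1 := 55  bus=[BusRdX]  L1: P0=M P1=I  mem[L1]=10
7. P0: load  L0  bus=[BusRd]  L0: P0=S P1=O  mem[L0]=70
8. P1: store L0 := 25  bus=[BusUpgr]  L0: P0=I P1=M  mem[L0]=70
9. P0: store L1 := 31  bus=[-]  L1: P0=M P1=I  mem[L1]=10
10. P1: store L0 := 63  bus=[-]  L0: P0=I P1=M  mem[L0]=70
11. P1: load  L2  bus=[BusRd]  L2: P0=O P1=S  mem[L2]=30
12. P0: store L0 := 8  bus=[BusRdX,Flush]  L0: P0=M P1=I  mem[L0]=63
13. P1: store L0 := 74  bus=[BusRdX,Flush]  L0: P0=I P1=M  mem[L0]=8
14. P0: load  L0  bus=[BusRd]  L0: P0=S P1=O  mem[L0]=8
15. P1: load  L0  bus=[-]  L0: P0=S P1=O  mem[L0]=8
16. P1: load  L0  bus=[-]  L0: P0=S P1=O  mem[L0]=8
17. P0: store L0 := 96  bus=[BusUpgr,Flush]  L0: P0=M P1=I  mem[L0]=74
18. P1: load  L0  bus=[BusRd]  L0: P0=O P1=S  mem[L0]=74
19. P0: load  L0  bus=[-]  L0: P0=O P1=S  mem[L0]=74
20. P0: load  L2  bus=[-]  L2: P0=O P1=S  mem[L2]=30
21. P0: load  L0  bus=[-]  L0: P0=O P1=S  mem[L0]=74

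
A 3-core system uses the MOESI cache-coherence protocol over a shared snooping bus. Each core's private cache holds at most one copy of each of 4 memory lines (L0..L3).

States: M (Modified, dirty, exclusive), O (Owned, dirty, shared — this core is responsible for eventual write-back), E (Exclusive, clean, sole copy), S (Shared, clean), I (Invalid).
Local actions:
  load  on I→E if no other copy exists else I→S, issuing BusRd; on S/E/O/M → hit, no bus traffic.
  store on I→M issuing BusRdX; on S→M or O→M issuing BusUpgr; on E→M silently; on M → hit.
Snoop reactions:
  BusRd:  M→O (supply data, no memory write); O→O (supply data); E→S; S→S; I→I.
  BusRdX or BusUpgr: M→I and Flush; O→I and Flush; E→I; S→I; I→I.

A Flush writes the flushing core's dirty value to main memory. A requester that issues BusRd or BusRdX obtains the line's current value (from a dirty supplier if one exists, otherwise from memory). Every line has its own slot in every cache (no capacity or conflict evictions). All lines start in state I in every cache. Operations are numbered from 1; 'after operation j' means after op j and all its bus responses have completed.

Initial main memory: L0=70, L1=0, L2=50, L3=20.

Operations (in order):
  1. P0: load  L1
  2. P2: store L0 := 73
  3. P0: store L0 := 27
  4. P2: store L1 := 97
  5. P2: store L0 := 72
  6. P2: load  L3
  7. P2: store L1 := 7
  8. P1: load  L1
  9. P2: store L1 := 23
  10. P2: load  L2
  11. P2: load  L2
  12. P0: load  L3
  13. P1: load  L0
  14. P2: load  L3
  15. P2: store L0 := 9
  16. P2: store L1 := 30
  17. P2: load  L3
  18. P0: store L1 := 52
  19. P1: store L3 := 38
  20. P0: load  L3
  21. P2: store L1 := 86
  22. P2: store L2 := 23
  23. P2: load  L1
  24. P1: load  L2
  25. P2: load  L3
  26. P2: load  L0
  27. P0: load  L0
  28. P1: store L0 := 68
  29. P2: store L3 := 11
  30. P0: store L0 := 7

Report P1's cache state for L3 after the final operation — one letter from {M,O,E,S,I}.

state = I

step 1: P0: load  L1  ⟶  EII  (L1)  txn=BusRd  M[L1]=0
step 2: P2: store L0 := 73  ⟶  IIM  (L0)  txn=BusRdX  M[L0]=70
step 3: P0: store L0 := 27  ⟶  MII  (L0)  txn=BusRdX+Flush  M[L0]=73
step 4: P2: store L1 := 97  ⟶  IIM  (L1)  txn=BusRdX  M[L1]=0
step 5: P2: store L0 := 72  ⟶  IIM  (L0)  txn=BusRdX+Flush  M[L0]=27
step 6: P2: load  L3  ⟶  IIE  (L3)  txn=BusRd  M[L3]=20
step 7: P2: store L1 := 7  ⟶  IIM  (L1)  txn=∅  M[L1]=0
step 8: P1: load  L1  ⟶  ISO  (L1)  txn=BusRd  M[L1]=0
step 9: P2: store L1 := 23  ⟶  IIM  (L1)  txn=BusUpgr  M[L1]=0
step 10: P2: load  L2  ⟶  IIE  (L2)  txn=BusRd  M[L2]=50
step 11: P2: load  L2  ⟶  IIE  (L2)  txn=∅  M[L2]=50
step 12: P0: load  L3  ⟶  SIS  (L3)  txn=BusRd  M[L3]=20
step 13: P1: load  L0  ⟶  ISO  (L0)  txn=BusRd  M[L0]=27
step 14: P2: load  L3  ⟶  SIS  (L3)  txn=∅  M[L3]=20
step 15: P2: store L0 := 9  ⟶  IIM  (L0)  txn=BusUpgr  M[L0]=27
step 16: P2: store L1 := 30  ⟶  IIM  (L1)  txn=∅  M[L1]=0
step 17: P2: load  L3  ⟶  SIS  (L3)  txn=∅  M[L3]=20
step 18: P0: store L1 := 52  ⟶  MII  (L1)  txn=BusRdX+Flush  M[L1]=30
step 19: P1: store L3 := 38  ⟶  IMI  (L3)  txn=BusRdX  M[L3]=20
step 20: P0: load  L3  ⟶  SOI  (L3)  txn=BusRd  M[L3]=20
step 21: P2: store L1 := 86  ⟶  IIM  (L1)  txn=BusRdX+Flush  M[L1]=52
step 22: P2: store L2 := 23  ⟶  IIM  (L2)  txn=∅  M[L2]=50
step 23: P2: load  L1  ⟶  IIM  (L1)  txn=∅  M[L1]=52
step 24: P1: load  L2  ⟶  ISO  (L2)  txn=BusRd  M[L2]=50
step 25: P2: load  L3  ⟶  SOS  (L3)  txn=BusRd  M[L3]=20
step 26: P2: load  L0  ⟶  IIM  (L0)  txn=∅  M[L0]=27
step 27: P0: load  L0  ⟶  SIO  (L0)  txn=BusRd  M[L0]=27
step 28: P1: store L0 := 68  ⟶  IMI  (L0)  txn=BusRdX+Flush  M[L0]=9
step 29: P2: store L3 := 11  ⟶  IIM  (L3)  txn=BusUpgr+Flush  M[L3]=38
step 30: P0: store L0 := 7  ⟶  MII  (L0)  txn=BusRdX+Flush  M[L0]=68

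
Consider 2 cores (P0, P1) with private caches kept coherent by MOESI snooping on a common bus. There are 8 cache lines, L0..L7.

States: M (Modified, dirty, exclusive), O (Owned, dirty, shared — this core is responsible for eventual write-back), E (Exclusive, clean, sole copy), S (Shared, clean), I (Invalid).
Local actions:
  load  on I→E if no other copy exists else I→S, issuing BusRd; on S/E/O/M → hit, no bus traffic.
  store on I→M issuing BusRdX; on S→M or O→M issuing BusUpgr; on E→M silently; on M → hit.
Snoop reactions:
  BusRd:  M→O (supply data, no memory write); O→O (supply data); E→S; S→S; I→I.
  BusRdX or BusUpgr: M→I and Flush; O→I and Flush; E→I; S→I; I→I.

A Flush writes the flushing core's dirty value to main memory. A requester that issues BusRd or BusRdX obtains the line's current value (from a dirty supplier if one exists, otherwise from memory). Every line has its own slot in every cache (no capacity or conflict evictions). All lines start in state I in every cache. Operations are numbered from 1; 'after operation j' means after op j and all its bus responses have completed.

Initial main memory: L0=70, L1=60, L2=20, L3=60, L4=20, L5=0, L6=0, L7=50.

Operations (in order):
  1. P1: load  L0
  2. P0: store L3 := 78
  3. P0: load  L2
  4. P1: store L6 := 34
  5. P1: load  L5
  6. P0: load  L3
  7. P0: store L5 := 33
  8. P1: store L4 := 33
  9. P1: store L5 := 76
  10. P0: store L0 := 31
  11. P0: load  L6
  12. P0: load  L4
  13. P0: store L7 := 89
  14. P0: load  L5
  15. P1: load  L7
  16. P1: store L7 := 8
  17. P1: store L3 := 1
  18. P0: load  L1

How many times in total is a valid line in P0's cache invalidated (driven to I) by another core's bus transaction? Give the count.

[1] P1: load  L0 | P0:I, P1:E(70) | bus: BusRd
[2] P0: store L3 := 78 | P0:M(78), P1:I | bus: BusRdX
[3] P0: load  L2 | P0:E(20), P1:I | bus: BusRd
[4] P1: store L6 := 34 | P0:I, P1:M(34) | bus: BusRdX
[5] P1: load  L5 | P0:I, P1:E(0) | bus: BusRd
[6] P0: load  L3 | P0:M(78), P1:I | bus: none
[7] P0: store L5 := 33 | P0:M(33), P1:I | bus: BusRdX
[8] P1: store L4 := 33 | P0:I, P1:M(33) | bus: BusRdX
[9] P1: store L5 := 76 | P0:I, P1:M(76) | bus: BusRdX,Flush
[10] P0: store L0 := 31 | P0:M(31), P1:I | bus: BusRdX
[11] P0: load  L6 | P0:S(34), P1:O(34) | bus: BusRd
[12] P0: load  L4 | P0:S(33), P1:O(33) | bus: BusRd
[13] P0: store L7 := 89 | P0:M(89), P1:I | bus: BusRdX
[14] P0: load  L5 | P0:S(76), P1:O(76) | bus: BusRd
[15] P1: load  L7 | P0:O(89), P1:S(89) | bus: BusRd
[16] P1: store L7 := 8 | P0:I, P1:M(8) | bus: BusUpgr,Flush
[17] P1: store L3 := 1 | P0:I, P1:M(1) | bus: BusRdX,Flush
[18] P0: load  L1 | P0:E(60), P1:I | bus: BusRd

invalidations = 3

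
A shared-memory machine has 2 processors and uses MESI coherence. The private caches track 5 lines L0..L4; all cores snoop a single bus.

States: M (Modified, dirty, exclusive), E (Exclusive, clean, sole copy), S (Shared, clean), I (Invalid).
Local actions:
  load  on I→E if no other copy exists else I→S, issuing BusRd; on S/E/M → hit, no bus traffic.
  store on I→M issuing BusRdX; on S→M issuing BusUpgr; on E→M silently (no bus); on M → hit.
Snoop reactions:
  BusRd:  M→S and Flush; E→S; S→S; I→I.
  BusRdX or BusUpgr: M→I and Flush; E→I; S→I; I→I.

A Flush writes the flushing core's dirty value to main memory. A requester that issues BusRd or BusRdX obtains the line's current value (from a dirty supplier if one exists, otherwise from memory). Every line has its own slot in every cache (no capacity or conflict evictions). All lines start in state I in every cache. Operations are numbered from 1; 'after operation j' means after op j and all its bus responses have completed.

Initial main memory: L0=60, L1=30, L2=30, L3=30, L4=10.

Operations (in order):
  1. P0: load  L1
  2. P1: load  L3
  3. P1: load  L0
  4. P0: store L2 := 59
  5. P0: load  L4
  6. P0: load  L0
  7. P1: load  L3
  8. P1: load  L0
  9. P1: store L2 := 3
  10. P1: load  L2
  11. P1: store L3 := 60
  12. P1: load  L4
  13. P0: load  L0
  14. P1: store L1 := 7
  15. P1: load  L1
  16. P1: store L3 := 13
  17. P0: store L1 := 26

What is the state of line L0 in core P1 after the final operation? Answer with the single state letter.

state = S

step 1: P0: load  L1  ⟶  EI  (L1)  txn=BusRd  M[L1]=30
step 2: P1: load  L3  ⟶  IE  (L3)  txn=BusRd  M[L3]=30
step 3: P1: load  L0  ⟶  IE  (L0)  txn=BusRd  M[L0]=60
step 4: P0: store L2 := 59  ⟶  MI  (L2)  txn=BusRdX  M[L2]=30
step 5: P0: load  L4  ⟶  EI  (L4)  txn=BusRd  M[L4]=10
step 6: P0: load  L0  ⟶  SS  (L0)  txn=BusRd  M[L0]=60
step 7: P1: load  L3  ⟶  IE  (L3)  txn=∅  M[L3]=30
step 8: P1: load  L0  ⟶  SS  (L0)  txn=∅  M[L0]=60
step 9: P1: store L2 := 3  ⟶  IM  (L2)  txn=BusRdX+Flush  M[L2]=59
step 10: P1: load  L2  ⟶  IM  (L2)  txn=∅  M[L2]=59
step 11: P1: store L3 := 60  ⟶  IM  (L3)  txn=∅  M[L3]=30
step 12: P1: load  L4  ⟶  SS  (L4)  txn=BusRd  M[L4]=10
step 13: P0: load  L0  ⟶  SS  (L0)  txn=∅  M[L0]=60
step 14: P1: store L1 := 7  ⟶  IM  (L1)  txn=BusRdX  M[L1]=30
step 15: P1: load  L1  ⟶  IM  (L1)  txn=∅  M[L1]=30
step 16: P1: store L3 := 13  ⟶  IM  (L3)  txn=∅  M[L3]=30
step 17: P0: store L1 := 26  ⟶  MI  (L1)  txn=BusRdX+Flush  M[L1]=7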